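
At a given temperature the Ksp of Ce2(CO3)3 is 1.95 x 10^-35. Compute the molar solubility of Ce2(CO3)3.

Ce2(CO3)3(s) ⇌ 2 Ce^3+(aq) + 3 CO3^2-(aq)
Ksp = [Ce^3+]^2[CO3^2-]^3
With molar solubility s: [Ce^3+] = 2s, [CO3^2-] = 3s.
Substituting: Ksp = (2s)^2(3s)^3 = 108s^5
s^5 = 1.95 x 10^-35 / 108, so s = 4.48 × 10^-8 M

s = 4.48e-8 M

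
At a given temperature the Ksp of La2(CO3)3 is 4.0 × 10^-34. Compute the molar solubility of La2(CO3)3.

La2(CO3)3(s) <=> 2 La^3+(aq) + 3 CO3^2-(aq)
Ksp = [La^3+]^2[CO3^2-]^3
With molar solubility s: [La^3+] = 2s, [CO3^2-] = 3s.
Substituting: Ksp = (2s)^2(3s)^3 = 108s^5
s = (4.0 × 10^-34 / 108)^(1/5) = 8.2 × 10^-8 M

8.2e-8 M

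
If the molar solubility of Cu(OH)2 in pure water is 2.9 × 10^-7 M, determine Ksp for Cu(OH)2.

9.8 × 10^-20

Cu(OH)2(s) ⇌ Cu^2+ + 2 OH^-
If s mol/L of Cu(OH)2 dissolves, [Cu^2+] = s and [OH^-] = 2s.
Ksp = [Cu^2+][OH^-]^2
Substituting: Ksp = s(2s)^2 = 4s^3
With s = 2.9 x 10^-7: Ksp = 9.8 × 10^-20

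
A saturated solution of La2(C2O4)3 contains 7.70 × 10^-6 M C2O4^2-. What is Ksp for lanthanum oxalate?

Ksp = 1.20e-26

La2(C2O4)3(s) <=> 2 La^3+(aq) + 3 C2O4^2-(aq)
Stoichiometry gives [La^3+] = (2/3)[C2O4^2-] = 5.133 × 10^-6 M.
Ksp = [La^3+]^2[C2O4^2-]^3
Ksp = (5.133 × 10^-6)^2 × (7.70 × 10^-6)^3 = 1.20 × 10^-26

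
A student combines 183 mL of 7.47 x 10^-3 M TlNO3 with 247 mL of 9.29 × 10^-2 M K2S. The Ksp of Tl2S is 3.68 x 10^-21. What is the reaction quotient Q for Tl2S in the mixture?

Total volume = 183 + 247 = 430 mL.
[Tl^+] = 7.47 × 10^-3 × (183/430) = 3.179 × 10^-3 M
[S^2-] = 9.29 × 10^-2 × (247/430) = 5.336 x 10^-2 M
Tl2S(s) <=> 2 Tl^+ + S^2-, so Q = [Tl^+]^2[S^2-]
Q = (3.179 × 10^-3)^2(5.336 × 10^-2) = 5.39 × 10^-7
Q > Ksp, so Tl2S will precipitate.

Q ≈ 5.39 × 10^-7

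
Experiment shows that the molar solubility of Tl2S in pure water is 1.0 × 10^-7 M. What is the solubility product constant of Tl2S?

4.0 x 10^-21

Tl2S(s) <=> 2 Tl^+(aq) + S^2-(aq)
Let s = molar solubility. Then [Tl^+] = 2s and [S^2-] = s.
Ksp = [Tl^+]^2[S^2-]
So Ksp = (2s)^2 × s = 4s^3
With s = 1.0 × 10^-7: Ksp = 4.0 × 10^-21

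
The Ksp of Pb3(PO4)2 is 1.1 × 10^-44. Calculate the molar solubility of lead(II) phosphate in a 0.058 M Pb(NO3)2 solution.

Pb3(PO4)2(s) ⇌ 3 Pb^2+(aq) + 2 PO4^3-(aq)
Ksp = [Pb^2+]^3[PO4^3-]^2
Let s be the molar solubility in this solution. [Pb^2+] = 0.058 + 3s ≈ 0.058, [PO4^3-] = 2s (since Pb^2+ from Pb(NO3)2 dominates).
Ksp ≈ (0.058)^3 × (2s)^2
s = 3.8 × 10^-21 M
Check: 3s = 1.1 x 10^-20 ≪ 0.058, so the approximation is valid.

s ≈ 3.8 x 10^-21 M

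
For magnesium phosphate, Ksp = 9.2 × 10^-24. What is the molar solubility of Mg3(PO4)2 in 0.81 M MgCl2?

Mg3(PO4)2(s) ⇌ 3 Mg^2+ + 2 PO4^3-
Ksp = [Mg^2+]^3[PO4^3-]^2
Let s = moles of Mg3(PO4)2 that dissolve per litre. [Mg^2+] = 0.81 + 3s ≈ 0.81, [PO4^3-] = 2s (since Mg^2+ from MgCl2 dominates).
Ksp ≈ (0.81)^3 × (2s)^2
s = 2.1 × 10^-12 M
Check: 3s = 6.2 × 10^-12 ≪ 0.81, so the approximation is valid.

s ≈ 2.1 x 10^-12 M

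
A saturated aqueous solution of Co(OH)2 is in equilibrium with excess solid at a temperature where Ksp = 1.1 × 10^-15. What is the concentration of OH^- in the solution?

Co(OH)2(s) ⇌ Co^2+(aq) + 2 OH^-(aq)
Ksp = [Co^2+][OH^-]^2
Let s = molar solubility. Then [Co^2+] = s and [OH^-] = 2s.
So Ksp = s × (2s)^2 = 4s^3
s = (1.1 × 10^-15 / 4)^(1/3) = 6.50 x 10^-6 M
[OH^-] = 2s = 1.3 × 10^-5 M

[OH^-] = 1.3 x 10^-5 M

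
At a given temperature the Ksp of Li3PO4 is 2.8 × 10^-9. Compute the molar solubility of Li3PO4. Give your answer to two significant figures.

Li3PO4(s) ⇌ 3 Li^+(aq) + PO4^3-(aq)
Ksp = [Li^+]^3[PO4^3-]
For each mole of Li3PO4 that dissolves: [Li^+] = 3s, [PO4^3-] = s.
Ksp = (3s)^3s = 27s^4
s = (2.8 × 10^-9 / 27)^(1/4) = 3.2 × 10^-3 M

s ≈ 3.2e-3 M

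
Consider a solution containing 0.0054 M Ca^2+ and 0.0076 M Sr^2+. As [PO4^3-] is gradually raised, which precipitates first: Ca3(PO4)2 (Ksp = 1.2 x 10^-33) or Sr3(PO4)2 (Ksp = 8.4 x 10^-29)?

Ca3(PO4)2

Precipitation of each salt starts when its ion product equals its Ksp.
For Ca3(PO4)2: 1.2 x 10^-33 = (0.0054)^3 × [PO4^3-]^2  ⇒  [PO4^3-] = 8.7 × 10^-14 M.
For Sr3(PO4)2: 8.4 x 10^-29 = (0.0076)^3 × [PO4^3-]^2  ⇒  [PO4^3-] = 1.4 × 10^-11 M.
The salt with the lower threshold [PO4^3-] precipitates first: Ca3(PO4)2.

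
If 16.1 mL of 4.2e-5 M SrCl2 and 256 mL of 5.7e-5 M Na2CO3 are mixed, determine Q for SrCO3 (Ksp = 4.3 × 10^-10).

Q ≈ 1.3e-10

Total volume = 16.1 + 256 = 272.1 mL.
[Sr^2+] = 4.2 x 10^-5 × (16.1/272.1) = 2.49 x 10^-6 M
[CO3^2-] = 5.7 x 10^-5 × (256/272.1) = 5.36 x 10^-5 M
SrCO3(s) <=> Sr^2+ + CO3^2-, so Q = [Sr^2+][CO3^2-]
Q = (2.49 × 10^-6)(5.36 x 10^-5) = 1.3 x 10^-10
Q < Ksp, so no precipitate of SrCO3 forms.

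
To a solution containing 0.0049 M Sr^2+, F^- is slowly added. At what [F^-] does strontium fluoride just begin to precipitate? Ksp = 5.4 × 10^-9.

[F^-] = 1.0 × 10^-3 M

SrF2(s) <=> Sr^2+(aq) + 2 F^-(aq)
Ksp = [Sr^2+][F^-]^2
Precipitation begins when Q = Ksp. With [Sr^2+] = 0.0049 M:
5.4 × 10^-9 = (0.0049) × [F^-]^2
[F^-] = (5.4 × 10^-9 / 4.9 × 10^-3)^(1/2) = 1.0 x 10^-3 M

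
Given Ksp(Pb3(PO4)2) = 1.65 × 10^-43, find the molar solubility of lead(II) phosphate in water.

Pb3(PO4)2(s) <=> 3 Pb^2+(aq) + 2 PO4^3-(aq)
Ksp = [Pb^2+]^3[PO4^3-]^2
If s mol/L of Pb3(PO4)2 dissolves, [Pb^2+] = 3s and [PO4^3-] = 2s.
So Ksp = (3s)^3 × (2s)^2 = 108s^5
s = (1.65 × 10^-43 / 108)^(1/5) = 1.09 x 10^-9 M

s = 1.09 x 10^-9 M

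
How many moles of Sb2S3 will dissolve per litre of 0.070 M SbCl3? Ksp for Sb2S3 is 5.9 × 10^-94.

Sb2S3(s) <=> 2 Sb^3+(aq) + 3 S^2-(aq)
Ksp = [Sb^3+]^2[S^2-]^3
Let s be the molar solubility in this solution. [Sb^3+] = 0.070 + 2s ≈ 0.070, [S^2-] = 3s (Ksp is small, so little additional dissolves).
Ksp ≈ (0.070)^2 × (3s)^3
s = 1.6 x 10^-31 M
Check: 2s = 3.3 x 10^-31 ≪ 0.070, so the approximation is valid.

s = 1.6 × 10^-31 M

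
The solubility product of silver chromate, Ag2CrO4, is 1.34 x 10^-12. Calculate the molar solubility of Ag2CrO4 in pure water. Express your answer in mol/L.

Ag2CrO4(s) ⇌ 2 Ag^+ + CrO4^2-
Ksp = [Ag^+]^2[CrO4^2-]
If s mol/L of Ag2CrO4 dissolves, [Ag^+] = 2s and [CrO4^2-] = s.
Substituting: Ksp = (2s)^2s = 4s^3
Solving, s = (1.34 x 10^-12/4)^(1/3) = 6.95 × 10^-5 M

s ≈ 6.95 x 10^-5 M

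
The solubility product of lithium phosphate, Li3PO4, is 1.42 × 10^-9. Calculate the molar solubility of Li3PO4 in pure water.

Li3PO4(s) ⇌ 3 Li^+ + PO4^3-
Ksp = [Li^+]^3[PO4^3-]
For each mole of Li3PO4 that dissolves: [Li^+] = 3s, [PO4^3-] = s.
Ksp = (3s)^3s = 27s^4
s^4 = 1.42 × 10^-9 / 27, so s = 2.69 x 10^-3 M

s = 2.69 × 10^-3 M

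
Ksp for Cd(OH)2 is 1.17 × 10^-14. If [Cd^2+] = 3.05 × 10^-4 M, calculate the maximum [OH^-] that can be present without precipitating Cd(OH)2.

6.19 x 10^-6 M

Cd(OH)2(s) ⇌ Cd^2+(aq) + 2 OH^-(aq)
Ksp = [Cd^2+][OH^-]^2
Precipitation begins when Q = Ksp. With [Cd^2+] = 3.05 × 10^-4 M:
1.17 × 10^-14 = (3.05 × 10^-4) × [OH^-]^2
[OH^-] = (1.17 × 10^-14 / 3.05 x 10^-4)^(1/2) = 6.19 x 10^-6 M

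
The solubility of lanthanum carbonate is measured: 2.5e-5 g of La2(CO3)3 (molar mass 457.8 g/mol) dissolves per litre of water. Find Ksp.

Ksp = 5.2 × 10^-35

Molar solubility s = (2.5 × 10^-5 g/L) / (457.8 g/mol) = 5.46 × 10^-8 M.
La2(CO3)3(s) ⇌ 2 La^3+(aq) + 3 CO3^2-(aq)
For each mole of La2(CO3)3 that dissolves: [La^3+] = 2s, [CO3^2-] = 3s.
Ksp = [La^3+]^2[CO3^2-]^3
So Ksp = (2s)^2 × (3s)^3 = 108s^5
With s = 5.46 x 10^-8: Ksp = 5.2 x 10^-35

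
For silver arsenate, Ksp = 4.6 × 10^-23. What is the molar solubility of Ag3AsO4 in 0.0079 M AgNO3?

s ≈ 9.3 x 10^-17 M

Ag3AsO4(s) ⇌ 3 Ag^+(aq) + AsO4^3-(aq)
Ksp = [Ag^+]^3[AsO4^3-]
Let s be the molar solubility in this solution. [Ag^+] = 0.0079 + 3s ≈ 0.0079, [AsO4^3-] = s (Ksp is small, so little additional dissolves).
Ksp ≈ (0.0079)^3 × s
s = 9.3 × 10^-17 M
Check: 3s = 2.8 × 10^-16 ≪ 0.0079, so the approximation is valid.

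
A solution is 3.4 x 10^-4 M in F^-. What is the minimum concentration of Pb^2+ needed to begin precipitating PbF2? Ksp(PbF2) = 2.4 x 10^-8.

PbF2(s) ⇌ Pb^2+(aq) + 2 F^-(aq)
Ksp = [Pb^2+][F^-]^2
Precipitation begins when Q = Ksp. With [F^-] = 3.4 x 10^-4 M:
2.4 x 10^-8 = (3.4 x 10^-4)^2 × [Pb^2+]
[Pb^2+] = (2.4 x 10^-8 / 1.16 x 10^-7) = 2.1 × 10^-1 M

[Pb^2+] = 2.1 × 10^-1 M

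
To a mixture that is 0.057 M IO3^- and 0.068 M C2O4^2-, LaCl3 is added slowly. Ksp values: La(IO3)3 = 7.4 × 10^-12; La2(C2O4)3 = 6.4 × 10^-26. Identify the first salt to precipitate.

La2(C2O4)3

Precipitation of each salt starts when its ion product equals its Ksp.
For La(IO3)3: 7.4 × 10^-12 = (0.057)^3 × [La^3+]  ⇒  [La^3+] = 4.0 × 10^-8 M.
For La2(C2O4)3: 6.4 × 10^-26 = (0.068)^3 × [La^3+]^2  ⇒  [La^3+] = 1.4 x 10^-11 M.
The salt with the lower threshold [La^3+] precipitates first: La2(C2O4)3.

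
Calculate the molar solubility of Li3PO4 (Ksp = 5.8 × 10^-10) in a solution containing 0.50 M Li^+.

s ≈ 4.6e-9 M

Li3PO4(s) ⇌ 3 Li^+ + PO4^3-
Ksp = [Li^+]^3[PO4^3-]
Let s = moles of Li3PO4 that dissolve per litre. [Li^+] = 0.50 + 3s ≈ 0.50, [PO4^3-] = s (common-ion effect: Li^+ is already 0.50 M).
Ksp ≈ (0.50)^3 × s
s = 4.6 x 10^-9 M
Check: 3s = 1.4 × 10^-8 ≪ 0.50, so the approximation is valid.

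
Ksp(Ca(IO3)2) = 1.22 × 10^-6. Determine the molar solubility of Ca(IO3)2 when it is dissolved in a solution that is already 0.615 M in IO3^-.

s = 3.23 × 10^-6 M

Ca(IO3)2(s) ⇌ Ca^2+ + 2 IO3^-
Ksp = [Ca^2+][IO3^-]^2
Let s = moles of Ca(IO3)2 that dissolve per litre. [Ca^2+] = s, [IO3^-] = 0.615 + 2s ≈ 0.615 (Ksp is small, so little additional dissolves).
Ksp ≈ s × (0.615)^2
s = 3.23 x 10^-6 M
Check: 2s = 6.5 × 10^-6 ≪ 0.615, so the approximation is valid.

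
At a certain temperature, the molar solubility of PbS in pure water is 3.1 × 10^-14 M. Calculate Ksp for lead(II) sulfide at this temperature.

Ksp ≈ 9.6e-28

PbS(s) ⇌ Pb^2+(aq) + S^2-(aq)
With molar solubility s: [Pb^2+] = s, [S^2-] = s.
Ksp = [Pb^2+][S^2-]
Ksp = (s)(s) = s^2
Ksp = (3.1 × 10^-14)^2 = 9.6 × 10^-28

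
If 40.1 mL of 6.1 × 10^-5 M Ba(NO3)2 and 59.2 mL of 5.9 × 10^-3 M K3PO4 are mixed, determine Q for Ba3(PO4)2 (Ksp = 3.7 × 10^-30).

Q = 1.8e-19

Total volume = 40.1 + 59.2 = 99.3 mL.
[Ba^2+] = 6.1 × 10^-5 × (40.1/99.3) = 2.46 × 10^-5 M
[PO4^3-] = 5.9 x 10^-3 × (59.2/99.3) = 3.52 x 10^-3 M
Ba3(PO4)2(s) <=> 3 Ba^2+(aq) + 2 PO4^3-(aq), so Q = [Ba^2+]^3[PO4^3-]^2
Q = (2.46 x 10^-5)^3(3.52 x 10^-3)^2 = 1.8 x 10^-19
Q > Ksp, so Ba3(PO4)2 will precipitate.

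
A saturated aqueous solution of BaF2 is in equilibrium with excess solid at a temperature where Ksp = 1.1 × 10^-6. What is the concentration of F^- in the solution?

[F^-] ≈ 1.3 × 10^-2 M

BaF2(s) ⇌ Ba^2+ + 2 F^-
Ksp = [Ba^2+][F^-]^2
If s mol/L of BaF2 dissolves, [Ba^2+] = s and [F^-] = 2s.
Ksp = s(2s)^2 = 4s^3
Solving, s = (1.1 × 10^-6/4)^(1/3) = 6.50 × 10^-3 M
[F^-] = 2s = 1.3 × 10^-2 M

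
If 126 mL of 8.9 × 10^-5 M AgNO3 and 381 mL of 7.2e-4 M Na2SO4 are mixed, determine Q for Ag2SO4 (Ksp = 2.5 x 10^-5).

Q = 2.6e-13

Total volume = 126 + 381 = 507 mL.
[Ag^+] = 8.9 × 10^-5 × (126/507) = 2.21 x 10^-5 M
[SO4^2-] = 7.2 x 10^-4 × (381/507) = 5.41 x 10^-4 M
Ag2SO4(s) <=> 2 Ag^+ + SO4^2-, so Q = [Ag^+]^2[SO4^2-]
Q = (2.21 × 10^-5)^2(5.41 × 10^-4) = 2.6 × 10^-13
Q < Ksp, so no precipitate of Ag2SO4 forms.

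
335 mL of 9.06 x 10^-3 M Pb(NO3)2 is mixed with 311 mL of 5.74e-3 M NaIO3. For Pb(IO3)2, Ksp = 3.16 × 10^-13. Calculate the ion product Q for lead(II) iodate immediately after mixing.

Total volume = 335 + 311 = 646 mL.
[Pb^2+] = 9.06 × 10^-3 × (335/646) = 4.698 x 10^-3 M
[IO3^-] = 5.74 x 10^-3 × (311/646) = 2.763 × 10^-3 M
Pb(IO3)2(s) ⇌ Pb^2+(aq) + 2 IO3^-(aq), so Q = [Pb^2+][IO3^-]^2
Q = (4.698 × 10^-3)(2.763 × 10^-3)^2 = 3.59 × 10^-8
Q > Ksp, so Pb(IO3)2 will precipitate.

3.59e-8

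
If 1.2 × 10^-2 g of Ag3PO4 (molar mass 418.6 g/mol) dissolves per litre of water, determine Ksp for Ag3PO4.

Molar solubility s = (1.2 × 10^-2 g/L) / (418.6 g/mol) = 2.87 × 10^-5 M.
Ag3PO4(s) ⇌ 3 Ag^+ + PO4^3-
Let s = molar solubility. Then [Ag^+] = 3s and [PO4^3-] = s.
Ksp = [Ag^+]^3[PO4^3-]
Substituting: Ksp = (3s)^3s = 27s^4
With s = 2.87 × 10^-5: Ksp = 1.8 × 10^-17

Ksp ≈ 1.8e-17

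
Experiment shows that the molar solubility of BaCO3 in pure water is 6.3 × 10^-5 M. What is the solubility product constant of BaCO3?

Ksp = 4.0 x 10^-9

BaCO3(s) <=> Ba^2+ + CO3^2-
If s mol/L of BaCO3 dissolves, [Ba^2+] = s and [CO3^2-] = s.
Ksp = [Ba^2+][CO3^2-]
Ksp = s × s = s^2
With s = 6.3 × 10^-5: Ksp = 4.0 x 10^-9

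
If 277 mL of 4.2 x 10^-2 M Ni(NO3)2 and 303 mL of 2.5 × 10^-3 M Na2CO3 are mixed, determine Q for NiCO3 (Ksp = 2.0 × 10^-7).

Q ≈ 2.6e-5

Total volume = 277 + 303 = 580 mL.
[Ni^2+] = 4.2 × 10^-2 × (277/580) = 2.01 × 10^-2 M
[CO3^2-] = 2.5 × 10^-3 × (303/580) = 1.31 × 10^-3 M
NiCO3(s) <=> Ni^2+ + CO3^2-, so Q = [Ni^2+][CO3^2-]
Q = (2.01 x 10^-2)(1.31 × 10^-3) = 2.6 x 10^-5
Q > Ksp, so NiCO3 will precipitate.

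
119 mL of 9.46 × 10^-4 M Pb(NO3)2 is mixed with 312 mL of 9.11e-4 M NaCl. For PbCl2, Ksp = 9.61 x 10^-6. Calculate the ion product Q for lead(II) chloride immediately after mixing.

1.14 × 10^-10

Total volume = 119 + 312 = 431 mL.
[Pb^2+] = 9.46 x 10^-4 × (119/431) = 2.612 × 10^-4 M
[Cl^-] = 9.11 x 10^-4 × (312/431) = 6.595 x 10^-4 M
PbCl2(s) ⇌ Pb^2+ + 2 Cl^-, so Q = [Pb^2+][Cl^-]^2
Q = (2.612 × 10^-4)(6.595 × 10^-4)^2 = 1.14 x 10^-10
Q < Ksp, so no precipitate of PbCl2 forms.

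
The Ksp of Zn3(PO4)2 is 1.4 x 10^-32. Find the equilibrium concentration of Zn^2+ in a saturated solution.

Zn3(PO4)2(s) ⇌ 3 Zn^2+ + 2 PO4^3-
Ksp = [Zn^2+]^3[PO4^3-]^2
If s mol/L of Zn3(PO4)2 dissolves, [Zn^2+] = 3s and [PO4^3-] = 2s.
So Ksp = (3s)^3 × (2s)^2 = 108s^5
Solving, s = (1.4 x 10^-32/108)^(1/5) = 1.67 × 10^-7 M
[Zn^2+] = 3s = 5.0 x 10^-7 M

[Zn^2+] = 5.0 × 10^-7 M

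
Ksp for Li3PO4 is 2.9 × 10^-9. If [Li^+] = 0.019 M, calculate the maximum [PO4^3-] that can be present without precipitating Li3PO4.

Li3PO4(s) ⇌ 3 Li^+(aq) + PO4^3-(aq)
Ksp = [Li^+]^3[PO4^3-]
Precipitation begins when Q = Ksp. With [Li^+] = 0.019 M:
2.9 × 10^-9 = (0.019)^3 × [PO4^3-]
[PO4^3-] = (2.9 × 10^-9 / 6.86 × 10^-6) = 4.2 x 10^-4 M

[PO4^3-] ≈ 4.2e-4 M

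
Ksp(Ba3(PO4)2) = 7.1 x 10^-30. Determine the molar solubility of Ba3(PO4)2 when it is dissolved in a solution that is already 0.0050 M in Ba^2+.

s = 3.8 × 10^-12 M

Ba3(PO4)2(s) ⇌ 3 Ba^2+ + 2 PO4^3-
Ksp = [Ba^2+]^3[PO4^3-]^2
Let s = moles of Ba3(PO4)2 that dissolve per litre. [Ba^2+] = 0.0050 + 3s ≈ 0.0050, [PO4^3-] = 2s (since the Ba^2+ already present dominates).
Ksp ≈ (0.0050)^3 × (2s)^2
s = 3.8 × 10^-12 M
Check: 3s = 1.1 x 10^-11 ≪ 0.0050, so the approximation is valid.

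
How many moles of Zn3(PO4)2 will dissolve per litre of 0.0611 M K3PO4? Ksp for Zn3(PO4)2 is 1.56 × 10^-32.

s ≈ 5.37 x 10^-11 M

Zn3(PO4)2(s) <=> 3 Zn^2+(aq) + 2 PO4^3-(aq)
Ksp = [Zn^2+]^3[PO4^3-]^2
If s mol/L dissolves here, [Zn^2+] = 3s, [PO4^3-] = 0.0611 + 2s ≈ 0.0611 (Ksp is small, so little additional dissolves).
Ksp ≈ (3s)^3 × (0.0611)^2
s = 5.37 × 10^-11 M
Check: 2s = 1.1 x 10^-10 ≪ 0.0611, so the approximation is valid.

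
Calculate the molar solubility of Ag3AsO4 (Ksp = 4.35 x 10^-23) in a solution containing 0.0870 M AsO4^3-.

Ag3AsO4(s) ⇌ 3 Ag^+ + AsO4^3-
Ksp = [Ag^+]^3[AsO4^3-]
Let s be the molar solubility in this solution. [Ag^+] = 3s, [AsO4^3-] = 0.0870 + s ≈ 0.0870 (since the AsO4^3- already present dominates).
Ksp ≈ (3s)^3 × 0.0870
s = 2.65 × 10^-8 M
Check: s = 2.6 × 10^-8 ≪ 0.0870, so the approximation is valid.

s = 2.65e-8 M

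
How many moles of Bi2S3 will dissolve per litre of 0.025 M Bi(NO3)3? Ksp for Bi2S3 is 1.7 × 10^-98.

Bi2S3(s) <=> 2 Bi^3+ + 3 S^2-
Ksp = [Bi^3+]^2[S^2-]^3
Let s = moles of Bi2S3 that dissolve per litre. [Bi^3+] = 0.025 + 2s ≈ 0.025, [S^2-] = 3s (since Bi^3+ from Bi(NO3)3 dominates).
Ksp ≈ (0.025)^2 × (3s)^3
s = 1.0 × 10^-32 M
Check: 2s = 2.0 × 10^-32 ≪ 0.025, so the approximation is valid.

1.0e-32 M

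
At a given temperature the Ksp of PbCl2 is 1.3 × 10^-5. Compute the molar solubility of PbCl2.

s = 1.5 × 10^-2 M

PbCl2(s) <=> Pb^2+(aq) + 2 Cl^-(aq)
Ksp = [Pb^2+][Cl^-]^2
With molar solubility s: [Pb^2+] = s, [Cl^-] = 2s.
So Ksp = s × (2s)^2 = 4s^3
Solving, s = (1.3 × 10^-5/4)^(1/3) = 1.5 x 10^-2 M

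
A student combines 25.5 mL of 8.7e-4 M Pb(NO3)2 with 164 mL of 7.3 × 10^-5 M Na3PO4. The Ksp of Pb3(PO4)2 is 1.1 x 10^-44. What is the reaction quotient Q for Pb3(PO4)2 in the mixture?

Q ≈ 6.4 × 10^-21

Total volume = 25.5 + 164 = 189.5 mL.
[Pb^2+] = 8.7 × 10^-4 × (25.5/189.5) = 1.17 x 10^-4 M
[PO4^3-] = 7.3 × 10^-5 × (164/189.5) = 6.32 x 10^-5 M
Pb3(PO4)2(s) <=> 3 Pb^2+ + 2 PO4^3-, so Q = [Pb^2+]^3[PO4^3-]^2
Q = (1.17 x 10^-4)^3(6.32 x 10^-5)^2 = 6.4 × 10^-21
Q > Ksp, so Pb3(PO4)2 will precipitate.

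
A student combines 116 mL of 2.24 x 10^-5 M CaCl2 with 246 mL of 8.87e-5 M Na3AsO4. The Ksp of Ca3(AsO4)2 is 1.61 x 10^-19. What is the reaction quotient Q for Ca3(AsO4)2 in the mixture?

Total volume = 116 + 246 = 362 mL.
[Ca^2+] = 2.24 x 10^-5 × (116/362) = 7.178 x 10^-6 M
[AsO4^3-] = 8.87 × 10^-5 × (246/362) = 6.028 × 10^-5 M
Ca3(AsO4)2(s) <=> 3 Ca^2+ + 2 AsO4^3-, so Q = [Ca^2+]^3[AsO4^3-]^2
Q = (7.178 x 10^-6)^3(6.028 × 10^-5)^2 = 1.34 × 10^-24
Q < Ksp, so no precipitate of Ca3(AsO4)2 forms.

Q ≈ 1.34 x 10^-24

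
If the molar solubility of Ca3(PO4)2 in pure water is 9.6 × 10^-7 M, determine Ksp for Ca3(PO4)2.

Ksp = 8.8 x 10^-29

Ca3(PO4)2(s) ⇌ 3 Ca^2+(aq) + 2 PO4^3-(aq)
For each mole of Ca3(PO4)2 that dissolves: [Ca^2+] = 3s, [PO4^3-] = 2s.
Ksp = [Ca^2+]^3[PO4^3-]^2
Ksp = (3s)^3(2s)^2 = 108s^5
With s = 9.6 × 10^-7: Ksp = 8.8 × 10^-29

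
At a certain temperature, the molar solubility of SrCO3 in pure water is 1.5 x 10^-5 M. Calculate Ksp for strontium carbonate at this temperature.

Ksp ≈ 2.3 × 10^-10

SrCO3(s) ⇌ Sr^2+ + CO3^2-
For each mole of SrCO3 that dissolves: [Sr^2+] = s, [CO3^2-] = s.
Ksp = [Sr^2+][CO3^2-]
Ksp = s^2
Ksp = (1.5 × 10^-5)^2 = 2.3 × 10^-10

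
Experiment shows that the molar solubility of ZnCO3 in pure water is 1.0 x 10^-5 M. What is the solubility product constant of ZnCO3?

ZnCO3(s) ⇌ Zn^2+ + CO3^2-
With molar solubility s: [Zn^2+] = s, [CO3^2-] = s.
Ksp = [Zn^2+][CO3^2-]
Ksp = (s)(s) = s^2
Ksp = (1.0 × 10^-5)^2 = 1.0 × 10^-10

Ksp ≈ 1.0 × 10^-10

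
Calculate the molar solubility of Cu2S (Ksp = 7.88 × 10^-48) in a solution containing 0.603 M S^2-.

Cu2S(s) ⇌ 2 Cu^+(aq) + S^2-(aq)
Ksp = [Cu^+]^2[S^2-]
If s mol/L dissolves here, [Cu^+] = 2s, [S^2-] = 0.603 + s ≈ 0.603 (common-ion effect: S^2- is already 0.603 M).
Ksp ≈ (2s)^2 × 0.603
s = 1.81 x 10^-24 M
Check: s = 1.8 x 10^-24 ≪ 0.603, so the approximation is valid.

s ≈ 1.81 x 10^-24 M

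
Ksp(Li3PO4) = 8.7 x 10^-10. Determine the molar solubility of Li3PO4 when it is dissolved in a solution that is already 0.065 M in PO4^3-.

Li3PO4(s) <=> 3 Li^+ + PO4^3-
Ksp = [Li^+]^3[PO4^3-]
Let s = moles of Li3PO4 that dissolve per litre. [Li^+] = 3s, [PO4^3-] = 0.065 + s ≈ 0.065 (since the PO4^3- already present dominates).
Ksp ≈ (3s)^3 × 0.065
s = 7.9 × 10^-4 M
Check: s = 7.9 x 10^-4 ≪ 0.065, so the approximation is valid.

s ≈ 7.9e-4 M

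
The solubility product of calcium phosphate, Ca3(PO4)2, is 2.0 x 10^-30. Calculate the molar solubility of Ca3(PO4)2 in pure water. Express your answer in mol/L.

s = 4.5e-7 M

Ca3(PO4)2(s) ⇌ 3 Ca^2+ + 2 PO4^3-
Ksp = [Ca^2+]^3[PO4^3-]^2
Let s = molar solubility. Then [Ca^2+] = 3s and [PO4^3-] = 2s.
Substituting: Ksp = (3s)^3(2s)^2 = 108s^5
s^5 = 2.0 x 10^-30 / 108, so s = 4.5 × 10^-7 M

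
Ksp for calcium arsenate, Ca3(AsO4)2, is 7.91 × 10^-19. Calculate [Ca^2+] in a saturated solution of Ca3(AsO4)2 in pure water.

2.82 × 10^-4 M

Ca3(AsO4)2(s) ⇌ 3 Ca^2+(aq) + 2 AsO4^3-(aq)
Ksp = [Ca^2+]^3[AsO4^3-]^2
For each mole of Ca3(AsO4)2 that dissolves: [Ca^2+] = 3s, [AsO4^3-] = 2s.
Substituting: Ksp = (3s)^3(2s)^2 = 108s^5
Solving, s = (7.91 × 10^-19/108)^(1/5) = 9.396 × 10^-5 M
[Ca^2+] = 3s = 2.82 × 10^-4 M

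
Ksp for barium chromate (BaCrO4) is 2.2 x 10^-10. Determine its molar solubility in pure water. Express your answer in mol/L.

s ≈ 1.5 × 10^-5 M

BaCrO4(s) ⇌ Ba^2+ + CrO4^2-
Ksp = [Ba^2+][CrO4^2-]
For each mole of BaCrO4 that dissolves: [Ba^2+] = s, [CrO4^2-] = s.
Ksp = s^2
s = (2.2 x 10^-10)^(1/2) = 1.5 × 10^-5 M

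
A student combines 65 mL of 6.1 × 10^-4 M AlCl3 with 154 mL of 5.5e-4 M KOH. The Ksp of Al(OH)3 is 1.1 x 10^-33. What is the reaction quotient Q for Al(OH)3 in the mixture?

Total volume = 65 + 154 = 219 mL.
[Al^3+] = 6.1 × 10^-4 × (65/219) = 1.81 × 10^-4 M
[OH^-] = 5.5 x 10^-4 × (154/219) = 3.87 x 10^-4 M
Al(OH)3(s) ⇌ Al^3+(aq) + 3 OH^-(aq), so Q = [Al^3+][OH^-]^3
Q = (1.81 x 10^-4)(3.87 x 10^-4)^3 = 1.0 × 10^-14
Q > Ksp, so Al(OH)3 will precipitate.

Q = 1.0 × 10^-14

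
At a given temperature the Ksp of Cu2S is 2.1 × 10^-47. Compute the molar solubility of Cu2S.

s ≈ 1.7 x 10^-16 M

Cu2S(s) ⇌ 2 Cu^+(aq) + S^2-(aq)
Ksp = [Cu^+]^2[S^2-]
If s mol/L of Cu2S dissolves, [Cu^+] = 2s and [S^2-] = s.
Ksp = (2s)^2s = 4s^3
s = (2.1 × 10^-47 / 4)^(1/3) = 1.7 × 10^-16 M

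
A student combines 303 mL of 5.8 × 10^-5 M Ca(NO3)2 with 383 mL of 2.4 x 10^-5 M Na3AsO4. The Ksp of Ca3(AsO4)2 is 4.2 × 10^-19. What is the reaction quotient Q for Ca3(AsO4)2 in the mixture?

Total volume = 303 + 383 = 686 mL.
[Ca^2+] = 5.8 x 10^-5 × (303/686) = 2.56 × 10^-5 M
[AsO4^3-] = 2.4 x 10^-5 × (383/686) = 1.34 x 10^-5 M
Ca3(AsO4)2(s) <=> 3 Ca^2+ + 2 AsO4^3-, so Q = [Ca^2+]^3[AsO4^3-]^2
Q = (2.56 x 10^-5)^3(1.34 x 10^-5)^2 = 3.0 × 10^-24
Q < Ksp, so no precipitate of Ca3(AsO4)2 forms.

3.0e-24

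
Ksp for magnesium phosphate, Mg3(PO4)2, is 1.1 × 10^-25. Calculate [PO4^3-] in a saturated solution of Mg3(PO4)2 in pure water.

Mg3(PO4)2(s) <=> 3 Mg^2+ + 2 PO4^3-
Ksp = [Mg^2+]^3[PO4^3-]^2
If s mol/L of Mg3(PO4)2 dissolves, [Mg^2+] = 3s and [PO4^3-] = 2s.
Substituting: Ksp = (3s)^3(2s)^2 = 108s^5
s^5 = 1.1 × 10^-25 / 108, so s = 4.00 x 10^-6 M
[PO4^3-] = 2s = 8.0 × 10^-6 M

[PO4^3-] = 8.0 x 10^-6 M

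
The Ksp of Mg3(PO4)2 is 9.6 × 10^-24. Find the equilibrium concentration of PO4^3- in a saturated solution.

[PO4^3-] ≈ 2.0 × 10^-5 M

Mg3(PO4)2(s) <=> 3 Mg^2+ + 2 PO4^3-
Ksp = [Mg^2+]^3[PO4^3-]^2
With molar solubility s: [Mg^2+] = 3s, [PO4^3-] = 2s.
Substituting: Ksp = (3s)^3(2s)^2 = 108s^5
s^5 = 9.6 × 10^-24 / 108, so s = 9.77 × 10^-6 M
[PO4^3-] = 2s = 2.0 × 10^-5 M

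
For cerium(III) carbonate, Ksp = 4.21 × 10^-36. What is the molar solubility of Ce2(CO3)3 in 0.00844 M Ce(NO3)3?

Ce2(CO3)3(s) <=> 2 Ce^3+(aq) + 3 CO3^2-(aq)
Ksp = [Ce^3+]^2[CO3^2-]^3
If s mol/L dissolves here, [Ce^3+] = 0.00844 + 2s ≈ 0.00844, [CO3^2-] = 3s (common-ion effect: Ce^3+ is already 0.00844 M).
Ksp ≈ (0.00844)^2 × (3s)^3
s = 1.30 x 10^-11 M
Check: 2s = 2.6 × 10^-11 ≪ 0.00844, so the approximation is valid.

1.30 × 10^-11 M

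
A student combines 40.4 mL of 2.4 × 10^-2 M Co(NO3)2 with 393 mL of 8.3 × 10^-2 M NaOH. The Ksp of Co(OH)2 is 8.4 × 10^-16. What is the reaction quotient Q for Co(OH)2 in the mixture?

Total volume = 40.4 + 393 = 433.4 mL.
[Co^2+] = 2.4 × 10^-2 × (40.4/433.4) = 2.24 × 10^-3 M
[OH^-] = 8.3 × 10^-2 × (393/433.4) = 7.53 × 10^-2 M
Co(OH)2(s) ⇌ Co^2+(aq) + 2 OH^-(aq), so Q = [Co^2+][OH^-]^2
Q = (2.24 x 10^-3)(7.53 x 10^-2)^2 = 1.3 × 10^-5
Q > Ksp, so Co(OH)2 will precipitate.

1.3 × 10^-5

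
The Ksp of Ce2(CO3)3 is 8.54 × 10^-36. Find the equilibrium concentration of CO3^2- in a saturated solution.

Ce2(CO3)3(s) <=> 2 Ce^3+(aq) + 3 CO3^2-(aq)
Ksp = [Ce^3+]^2[CO3^2-]^3
With molar solubility s: [Ce^3+] = 2s, [CO3^2-] = 3s.
Substituting: Ksp = (2s)^2(3s)^3 = 108s^5
Solving, s = (8.54 × 10^-36/108)^(1/5) = 3.798 × 10^-8 M
[CO3^2-] = 3s = 1.14 × 10^-7 M

1.14 × 10^-7 M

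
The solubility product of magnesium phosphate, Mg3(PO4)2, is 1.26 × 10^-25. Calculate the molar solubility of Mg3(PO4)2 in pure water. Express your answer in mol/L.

4.11 × 10^-6 M

Mg3(PO4)2(s) ⇌ 3 Mg^2+(aq) + 2 PO4^3-(aq)
Ksp = [Mg^2+]^3[PO4^3-]^2
For each mole of Mg3(PO4)2 that dissolves: [Mg^2+] = 3s, [PO4^3-] = 2s.
Ksp = (3s)^3(2s)^2 = 108s^5
Solving, s = (1.26 × 10^-25/108)^(1/5) = 4.11 x 10^-6 M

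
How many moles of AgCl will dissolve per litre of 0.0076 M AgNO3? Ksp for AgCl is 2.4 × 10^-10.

AgCl(s) <=> Ag^+(aq) + Cl^-(aq)
Ksp = [Ag^+][Cl^-]
Let s = moles of AgCl that dissolve per litre. [Ag^+] = 0.0076 + s ≈ 0.0076, [Cl^-] = s (common-ion effect: Ag^+ is already 0.0076 M).
Ksp ≈ 0.0076 × s
s = 3.2 × 10^-8 M
Check: s = 3.2 × 10^-8 ≪ 0.0076, so the approximation is valid.

s ≈ 3.2e-8 M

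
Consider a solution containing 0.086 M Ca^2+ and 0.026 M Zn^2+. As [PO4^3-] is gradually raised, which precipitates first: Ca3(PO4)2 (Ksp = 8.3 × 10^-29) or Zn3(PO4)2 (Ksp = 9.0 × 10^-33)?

Each salt begins to precipitate when Q = Ksp, i.e. when [PO4^3-] reaches its threshold.
For Ca3(PO4)2: 8.3 × 10^-29 = (0.086)^3 × [PO4^3-]^2  ⇒  [PO4^3-] = 3.6 × 10^-13 M.
For Zn3(PO4)2: 9.0 × 10^-33 = (0.026)^3 × [PO4^3-]^2  ⇒  [PO4^3-] = 2.3 x 10^-14 M.
The salt with the lower threshold [PO4^3-] precipitates first: Zn3(PO4)2.

Zn3(PO4)2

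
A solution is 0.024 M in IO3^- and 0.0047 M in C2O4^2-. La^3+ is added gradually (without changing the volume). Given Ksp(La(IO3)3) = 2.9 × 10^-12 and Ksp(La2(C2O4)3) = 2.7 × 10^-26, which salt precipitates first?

La2(C2O4)3

Each salt begins to precipitate when Q = Ksp, i.e. when [La^3+] reaches its threshold.
For La(IO3)3: 2.9 × 10^-12 = (0.024)^3 × [La^3+]  ⇒  [La^3+] = 2.1 × 10^-7 M.
For La2(C2O4)3: 2.7 × 10^-26 = (0.0047)^3 × [La^3+]^2  ⇒  [La^3+] = 5.1 × 10^-10 M.
The salt with the lower threshold [La^3+] precipitates first: La2(C2O4)3.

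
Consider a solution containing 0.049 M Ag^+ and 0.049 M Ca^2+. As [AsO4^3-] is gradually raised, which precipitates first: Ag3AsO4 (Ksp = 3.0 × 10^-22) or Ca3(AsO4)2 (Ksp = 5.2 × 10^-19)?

Precipitation of each salt starts when its ion product equals its Ksp.
For Ag3AsO4: 3.0 × 10^-22 = (0.049)^3 × [AsO4^3-]  ⇒  [AsO4^3-] = 2.5 × 10^-18 M.
For Ca3(AsO4)2: 5.2 × 10^-19 = (0.049)^3 × [AsO4^3-]^2  ⇒  [AsO4^3-] = 6.6 x 10^-8 M.
The salt with the lower threshold [AsO4^3-] precipitates first: Ag3AsO4.

Ag3AsO4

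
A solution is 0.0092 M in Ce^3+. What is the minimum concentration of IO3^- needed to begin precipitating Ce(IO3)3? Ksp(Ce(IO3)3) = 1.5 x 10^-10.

[IO3^-] ≈ 2.5e-3 M

Ce(IO3)3(s) <=> Ce^3+(aq) + 3 IO3^-(aq)
Ksp = [Ce^3+][IO3^-]^3
Precipitation begins when Q = Ksp. With [Ce^3+] = 0.0092 M:
1.5 x 10^-10 = (0.0092) × [IO3^-]^3
[IO3^-] = (1.5 x 10^-10 / 9.2 × 10^-3)^(1/3) = 2.5 x 10^-3 M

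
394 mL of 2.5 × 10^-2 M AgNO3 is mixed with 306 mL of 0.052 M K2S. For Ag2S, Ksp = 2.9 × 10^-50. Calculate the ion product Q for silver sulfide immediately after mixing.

Total volume = 394 + 306 = 700 mL.
[Ag^+] = 2.5 x 10^-2 × (394/700) = 1.41 x 10^-2 M
[S^2-] = 5.2 x 10^-2 × (306/700) = 2.27 × 10^-2 M
Ag2S(s) ⇌ 2 Ag^+ + S^2-, so Q = [Ag^+]^2[S^2-]
Q = (1.41 × 10^-2)^2(2.27 × 10^-2) = 4.5 x 10^-6
Q > Ksp, so Ag2S will precipitate.

4.5 × 10^-6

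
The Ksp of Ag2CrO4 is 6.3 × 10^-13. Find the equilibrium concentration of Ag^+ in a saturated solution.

[Ag^+] = 1.1 × 10^-4 M

Ag2CrO4(s) ⇌ 2 Ag^+ + CrO4^2-
Ksp = [Ag^+]^2[CrO4^2-]
Let s = molar solubility. Then [Ag^+] = 2s and [CrO4^2-] = s.
Ksp = (2s)^2s = 4s^3
Solving, s = (6.3 × 10^-13/4)^(1/3) = 5.40 x 10^-5 M
[Ag^+] = 2s = 1.1 x 10^-4 M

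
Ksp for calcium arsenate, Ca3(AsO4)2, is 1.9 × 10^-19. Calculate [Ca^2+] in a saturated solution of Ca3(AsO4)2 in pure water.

Ca3(AsO4)2(s) <=> 3 Ca^2+ + 2 AsO4^3-
Ksp = [Ca^2+]^3[AsO4^3-]^2
If s mol/L of Ca3(AsO4)2 dissolves, [Ca^2+] = 3s and [AsO4^3-] = 2s.
Ksp = (3s)^3(2s)^2 = 108s^5
Solving, s = (1.9 × 10^-19/108)^(1/5) = 7.06 × 10^-5 M
[Ca^2+] = 3s = 2.1 × 10^-4 M

[Ca^2+] ≈ 2.1 × 10^-4 M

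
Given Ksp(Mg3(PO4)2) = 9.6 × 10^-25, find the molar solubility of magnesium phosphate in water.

6.2 x 10^-6 M

Mg3(PO4)2(s) ⇌ 3 Mg^2+ + 2 PO4^3-
Ksp = [Mg^2+]^3[PO4^3-]^2
If s mol/L of Mg3(PO4)2 dissolves, [Mg^2+] = 3s and [PO4^3-] = 2s.
Ksp = (3s)^3(2s)^2 = 108s^5
s^5 = 9.6 × 10^-25 / 108, so s = 6.2 × 10^-6 M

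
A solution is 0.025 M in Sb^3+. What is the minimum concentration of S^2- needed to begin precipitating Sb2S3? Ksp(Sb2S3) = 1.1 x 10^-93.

Sb2S3(s) ⇌ 2 Sb^3+(aq) + 3 S^2-(aq)
Ksp = [Sb^3+]^2[S^2-]^3
Precipitation begins when Q = Ksp. With [Sb^3+] = 0.025 M:
1.1 x 10^-93 = (0.025)^2 × [S^2-]^3
[S^2-] = (1.1 x 10^-93 / 6.25 × 10^-4)^(1/3) = 1.2 x 10^-30 M

1.2 x 10^-30 M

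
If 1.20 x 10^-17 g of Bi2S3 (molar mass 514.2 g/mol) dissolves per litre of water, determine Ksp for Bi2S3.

7.48e-97

Molar solubility s = (1.20 × 10^-17 g/L) / (514.2 g/mol) = 2.334 x 10^-20 M.
Bi2S3(s) ⇌ 2 Bi^3+ + 3 S^2-
Let s = molar solubility. Then [Bi^3+] = 2s and [S^2-] = 3s.
Ksp = [Bi^3+]^2[S^2-]^3
Ksp = (2s)^2(3s)^3 = 108s^5
With s = 2.334 × 10^-20: Ksp = 7.48 × 10^-97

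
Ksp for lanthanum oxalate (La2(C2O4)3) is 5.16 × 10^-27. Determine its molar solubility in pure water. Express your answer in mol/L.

2.17 × 10^-6 M

La2(C2O4)3(s) <=> 2 La^3+ + 3 C2O4^2-
Ksp = [La^3+]^2[C2O4^2-]^3
For each mole of La2(C2O4)3 that dissolves: [La^3+] = 2s, [C2O4^2-] = 3s.
Ksp = (2s)^2(3s)^3 = 108s^5
Solving, s = (5.16 × 10^-27/108)^(1/5) = 2.17 x 10^-6 M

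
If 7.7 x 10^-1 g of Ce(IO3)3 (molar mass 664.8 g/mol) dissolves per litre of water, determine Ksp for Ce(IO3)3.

Molar solubility s = (7.7 × 10^-1 g/L) / (664.8 g/mol) = 1.16 × 10^-3 M.
Ce(IO3)3(s) ⇌ Ce^3+(aq) + 3 IO3^-(aq)
With molar solubility s: [Ce^3+] = s, [IO3^-] = 3s.
Ksp = [Ce^3+][IO3^-]^3
Substituting: Ksp = s(3s)^3 = 27s^4
With s = 1.16 × 10^-3: Ksp = 4.9 × 10^-11

Ksp = 4.9 x 10^-11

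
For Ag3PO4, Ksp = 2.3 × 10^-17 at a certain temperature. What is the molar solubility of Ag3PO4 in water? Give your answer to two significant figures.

3.0e-5 M

Ag3PO4(s) ⇌ 3 Ag^+(aq) + PO4^3-(aq)
Ksp = [Ag^+]^3[PO4^3-]
For each mole of Ag3PO4 that dissolves: [Ag^+] = 3s, [PO4^3-] = s.
Substituting: Ksp = (3s)^3s = 27s^4
s = (2.3 × 10^-17 / 27)^(1/4) = 3.0 x 10^-5 M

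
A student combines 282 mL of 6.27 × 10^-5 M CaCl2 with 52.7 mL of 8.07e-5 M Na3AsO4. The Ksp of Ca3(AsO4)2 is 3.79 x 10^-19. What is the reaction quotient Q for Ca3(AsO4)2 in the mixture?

Total volume = 282 + 52.7 = 334.7 mL.
[Ca^2+] = 6.27 × 10^-5 × (282/334.7) = 5.283 x 10^-5 M
[AsO4^3-] = 8.07 x 10^-5 × (52.7/334.7) = 1.271 × 10^-5 M
Ca3(AsO4)2(s) ⇌ 3 Ca^2+(aq) + 2 AsO4^3-(aq), so Q = [Ca^2+]^3[AsO4^3-]^2
Q = (5.283 × 10^-5)^3(1.271 x 10^-5)^2 = 2.38 × 10^-23
Q < Ksp, so no precipitate of Ca3(AsO4)2 forms.

Q = 2.38 × 10^-23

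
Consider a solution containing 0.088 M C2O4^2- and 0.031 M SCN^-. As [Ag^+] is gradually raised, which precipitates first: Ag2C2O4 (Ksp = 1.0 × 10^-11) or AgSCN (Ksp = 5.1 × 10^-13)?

AgSCN

Each salt begins to precipitate when Q = Ksp, i.e. when [Ag^+] reaches its threshold.
For Ag2C2O4: 1.0 × 10^-11 = 0.088 × [Ag^+]^2  ⇒  [Ag^+] = 1.1 x 10^-5 M.
For AgSCN: 5.1 × 10^-13 = 0.031 × [Ag^+]  ⇒  [Ag^+] = 1.6 × 10^-11 M.
The salt with the lower threshold [Ag^+] precipitates first: AgSCN.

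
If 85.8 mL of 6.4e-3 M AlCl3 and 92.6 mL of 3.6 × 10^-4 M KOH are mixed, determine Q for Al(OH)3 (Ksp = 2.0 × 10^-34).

Total volume = 85.8 + 92.6 = 178.4 mL.
[Al^3+] = 6.4 × 10^-3 × (85.8/178.4) = 3.08 x 10^-3 M
[OH^-] = 3.6 × 10^-4 × (92.6/178.4) = 1.87 x 10^-4 M
Al(OH)3(s) ⇌ Al^3+ + 3 OH^-, so Q = [Al^3+][OH^-]^3
Q = (3.08 × 10^-3)(1.87 × 10^-4)^3 = 2.0 × 10^-14
Q > Ksp, so Al(OH)3 will precipitate.

Q = 2.0 x 10^-14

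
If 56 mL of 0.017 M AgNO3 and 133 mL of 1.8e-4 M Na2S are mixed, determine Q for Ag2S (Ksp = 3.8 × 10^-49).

Total volume = 56 + 133 = 189 mL.
[Ag^+] = 1.7 × 10^-2 × (56/189) = 5.04 × 10^-3 M
[S^2-] = 1.8 × 10^-4 × (133/189) = 1.27 × 10^-4 M
Ag2S(s) ⇌ 2 Ag^+ + S^2-, so Q = [Ag^+]^2[S^2-]
Q = (5.04 x 10^-3)^2(1.27 × 10^-4) = 3.2 × 10^-9
Q > Ksp, so Ag2S will precipitate.

Q = 3.2e-9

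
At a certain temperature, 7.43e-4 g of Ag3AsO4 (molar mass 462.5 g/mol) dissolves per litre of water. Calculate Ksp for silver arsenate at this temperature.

Molar solubility s = (7.43 × 10^-4 g/L) / (462.5 g/mol) = 1.606 × 10^-6 M.
Ag3AsO4(s) ⇌ 3 Ag^+(aq) + AsO4^3-(aq)
If s mol/L of Ag3AsO4 dissolves, [Ag^+] = 3s and [AsO4^3-] = s.
Ksp = [Ag^+]^3[AsO4^3-]
Ksp = (3s)^3s = 27s^4
Ksp = 27 × (1.606 × 10^-6)^4 = 1.80 × 10^-22

Ksp ≈ 1.80 × 10^-22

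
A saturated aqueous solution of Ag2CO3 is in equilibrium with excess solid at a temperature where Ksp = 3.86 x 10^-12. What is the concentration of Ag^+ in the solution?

1.98e-4 M

Ag2CO3(s) ⇌ 2 Ag^+(aq) + CO3^2-(aq)
Ksp = [Ag^+]^2[CO3^2-]
Let s = molar solubility. Then [Ag^+] = 2s and [CO3^2-] = s.
Ksp = (2s)^2s = 4s^3
s^3 = 3.86 x 10^-12 / 4, so s = 9.882 x 10^-5 M
[Ag^+] = 2s = 1.98 × 10^-4 M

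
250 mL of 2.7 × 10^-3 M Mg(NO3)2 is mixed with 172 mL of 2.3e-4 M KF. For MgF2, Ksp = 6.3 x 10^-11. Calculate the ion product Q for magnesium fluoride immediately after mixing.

Total volume = 250 + 172 = 422 mL.
[Mg^2+] = 2.7 x 10^-3 × (250/422) = 1.60 × 10^-3 M
[F^-] = 2.3 × 10^-4 × (172/422) = 9.37 × 10^-5 M
MgF2(s) ⇌ Mg^2+ + 2 F^-, so Q = [Mg^2+][F^-]^2
Q = (1.60 × 10^-3)(9.37 × 10^-5)^2 = 1.4 x 10^-11
Q < Ksp, so no precipitate of MgF2 forms.

Q = 1.4 × 10^-11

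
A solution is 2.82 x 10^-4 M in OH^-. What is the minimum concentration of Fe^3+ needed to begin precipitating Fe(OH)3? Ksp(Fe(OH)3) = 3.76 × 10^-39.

Fe(OH)3(s) ⇌ Fe^3+(aq) + 3 OH^-(aq)
Ksp = [Fe^3+][OH^-]^3
Precipitation begins when Q = Ksp. With [OH^-] = 2.82 x 10^-4 M:
3.76 × 10^-39 = (2.82 x 10^-4)^3 × [Fe^3+]
[Fe^3+] = (3.76 × 10^-39 / 2.243 × 10^-11) = 1.68 x 10^-28 M

[Fe^3+] ≈ 1.68 × 10^-28 M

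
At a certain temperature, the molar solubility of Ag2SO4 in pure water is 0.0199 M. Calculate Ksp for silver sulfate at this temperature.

Ksp ≈ 3.15 × 10^-5

Ag2SO4(s) <=> 2 Ag^+(aq) + SO4^2-(aq)
Let s = molar solubility. Then [Ag^+] = 2s and [SO4^2-] = s.
Ksp = [Ag^+]^2[SO4^2-]
So Ksp = (2s)^2 × s = 4s^3
With s = 1.99 × 10^-2: Ksp = 3.15 x 10^-5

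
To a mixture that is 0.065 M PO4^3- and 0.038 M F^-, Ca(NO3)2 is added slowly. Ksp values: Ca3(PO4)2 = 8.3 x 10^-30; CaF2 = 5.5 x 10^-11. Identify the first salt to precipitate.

Ca3(PO4)2

Each salt begins to precipitate when Q = Ksp, i.e. when [Ca^2+] reaches its threshold.
For Ca3(PO4)2: 8.3 x 10^-30 = (0.065)^2 × [Ca^2+]^3  ⇒  [Ca^2+] = 1.3 × 10^-9 M.
For CaF2: 5.5 x 10^-11 = (0.038)^2 × [Ca^2+]  ⇒  [Ca^2+] = 3.8 × 10^-8 M.
The salt with the lower threshold [Ca^2+] precipitates first: Ca3(PO4)2.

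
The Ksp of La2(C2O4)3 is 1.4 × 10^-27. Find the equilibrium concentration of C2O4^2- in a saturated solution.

5.0 × 10^-6 M

La2(C2O4)3(s) <=> 2 La^3+(aq) + 3 C2O4^2-(aq)
Ksp = [La^3+]^2[C2O4^2-]^3
Let s = molar solubility. Then [La^3+] = 2s and [C2O4^2-] = 3s.
Substituting: Ksp = (2s)^2(3s)^3 = 108s^5
s^5 = 1.4 × 10^-27 / 108, so s = 1.67 × 10^-6 M
[C2O4^2-] = 3s = 5.0 x 10^-6 M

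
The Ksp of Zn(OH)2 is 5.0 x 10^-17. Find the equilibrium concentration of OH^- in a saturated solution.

[OH^-] ≈ 4.6e-6 M

Zn(OH)2(s) <=> Zn^2+ + 2 OH^-
Ksp = [Zn^2+][OH^-]^2
For each mole of Zn(OH)2 that dissolves: [Zn^2+] = s, [OH^-] = 2s.
Substituting: Ksp = s(2s)^2 = 4s^3
s = (5.0 x 10^-17 / 4)^(1/3) = 2.32 × 10^-6 M
[OH^-] = 2s = 4.6 x 10^-6 M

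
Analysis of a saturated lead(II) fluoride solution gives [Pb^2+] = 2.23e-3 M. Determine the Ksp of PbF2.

4.44e-8

PbF2(s) ⇌ Pb^2+(aq) + 2 F^-(aq)
Stoichiometry gives [F^-] = (2/1)[Pb^2+] = 4.460 × 10^-3 M.
Ksp = [Pb^2+][F^-]^2
Ksp = 2.23 × 10^-3 × (4.460 x 10^-3)^2 = 4.44 × 10^-8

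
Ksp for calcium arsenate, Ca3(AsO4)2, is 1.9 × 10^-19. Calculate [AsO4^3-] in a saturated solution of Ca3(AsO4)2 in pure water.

Ca3(AsO4)2(s) <=> 3 Ca^2+ + 2 AsO4^3-
Ksp = [Ca^2+]^3[AsO4^3-]^2
For each mole of Ca3(AsO4)2 that dissolves: [Ca^2+] = 3s, [AsO4^3-] = 2s.
Substituting: Ksp = (3s)^3(2s)^2 = 108s^5
s = (1.9 × 10^-19 / 108)^(1/5) = 7.06 × 10^-5 M
[AsO4^3-] = 2s = 1.4 × 10^-4 M

1.4 x 10^-4 M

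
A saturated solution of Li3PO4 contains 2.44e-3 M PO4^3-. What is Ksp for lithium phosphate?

Li3PO4(s) <=> 3 Li^+ + PO4^3-
Stoichiometry gives [Li^+] = (3/1)[PO4^3-] = 7.320 x 10^-3 M.
Ksp = [Li^+]^3[PO4^3-]
Ksp = (7.320 x 10^-3)^3 × 2.44 x 10^-3 = 9.57 x 10^-10

9.57 x 10^-10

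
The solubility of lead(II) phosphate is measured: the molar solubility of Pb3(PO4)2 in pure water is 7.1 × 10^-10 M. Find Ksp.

Pb3(PO4)2(s) ⇌ 3 Pb^2+ + 2 PO4^3-
Let s = molar solubility. Then [Pb^2+] = 3s and [PO4^3-] = 2s.
Ksp = [Pb^2+]^3[PO4^3-]^2
Substituting: Ksp = (3s)^3(2s)^2 = 108s^5
With s = 7.1 × 10^-10: Ksp = 1.9 x 10^-44

Ksp ≈ 1.9 × 10^-44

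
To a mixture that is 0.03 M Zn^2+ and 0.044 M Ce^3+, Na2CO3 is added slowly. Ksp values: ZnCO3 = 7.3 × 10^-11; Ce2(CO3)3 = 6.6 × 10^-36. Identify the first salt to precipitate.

Ce2(CO3)3

Each salt begins to precipitate when Q = Ksp, i.e. when [CO3^2-] reaches its threshold.
For ZnCO3: 7.3 × 10^-11 = 0.03 × [CO3^2-]  ⇒  [CO3^2-] = 2.4 × 10^-9 M.
For Ce2(CO3)3: 6.6 × 10^-36 = (0.044)^2 × [CO3^2-]^3  ⇒  [CO3^2-] = 1.5 × 10^-11 M.
The salt with the lower threshold [CO3^2-] precipitates first: Ce2(CO3)3.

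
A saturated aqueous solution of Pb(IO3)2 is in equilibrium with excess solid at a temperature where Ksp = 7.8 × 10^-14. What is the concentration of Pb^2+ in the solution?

Pb(IO3)2(s) ⇌ Pb^2+(aq) + 2 IO3^-(aq)
Ksp = [Pb^2+][IO3^-]^2
With molar solubility s: [Pb^2+] = s, [IO3^-] = 2s.
So Ksp = s × (2s)^2 = 4s^3
s^3 = 7.8 × 10^-14 / 4, so s = 2.69 × 10^-5 M
[Pb^2+] = s = 2.7 x 10^-5 M

[Pb^2+] = 2.7 x 10^-5 M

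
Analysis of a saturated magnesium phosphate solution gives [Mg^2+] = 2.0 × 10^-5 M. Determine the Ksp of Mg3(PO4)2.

Mg3(PO4)2(s) ⇌ 3 Mg^2+(aq) + 2 PO4^3-(aq)
Stoichiometry gives [PO4^3-] = (2/3)[Mg^2+] = 1.33 x 10^-5 M.
Ksp = [Mg^2+]^3[PO4^3-]^2
Ksp = (2.0 x 10^-5)^3 × (1.33 × 10^-5)^2 = 1.4 x 10^-24

Ksp ≈ 1.4e-24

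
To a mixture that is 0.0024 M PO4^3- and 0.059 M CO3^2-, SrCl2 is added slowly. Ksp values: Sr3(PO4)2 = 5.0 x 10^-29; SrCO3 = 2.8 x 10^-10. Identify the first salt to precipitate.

Each salt begins to precipitate when Q = Ksp, i.e. when [Sr^2+] reaches its threshold.
For Sr3(PO4)2: 5.0 x 10^-29 = (0.0024)^2 × [Sr^2+]^3  ⇒  [Sr^2+] = 2.1 x 10^-8 M.
For SrCO3: 2.8 x 10^-10 = 0.059 × [Sr^2+]  ⇒  [Sr^2+] = 4.7 × 10^-9 M.
The salt with the lower threshold [Sr^2+] precipitates first: SrCO3.

SrCO3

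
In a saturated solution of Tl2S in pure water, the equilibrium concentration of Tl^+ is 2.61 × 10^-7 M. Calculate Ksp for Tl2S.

Ksp = 8.89e-21

Tl2S(s) ⇌ 2 Tl^+(aq) + S^2-(aq)
Stoichiometry gives [S^2-] = (1/2)[Tl^+] = 1.305 × 10^-7 M.
Ksp = [Tl^+]^2[S^2-]
Ksp = (2.61 × 10^-7)^2 × 1.305 × 10^-7 = 8.89 x 10^-21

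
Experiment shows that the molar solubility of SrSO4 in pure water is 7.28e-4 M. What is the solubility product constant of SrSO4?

SrSO4(s) ⇌ Sr^2+ + SO4^2-
For each mole of SrSO4 that dissolves: [Sr^2+] = s, [SO4^2-] = s.
Ksp = [Sr^2+][SO4^2-]
Ksp = s^2
With s = 7.28 × 10^-4: Ksp = 5.30 × 10^-7

5.30 × 10^-7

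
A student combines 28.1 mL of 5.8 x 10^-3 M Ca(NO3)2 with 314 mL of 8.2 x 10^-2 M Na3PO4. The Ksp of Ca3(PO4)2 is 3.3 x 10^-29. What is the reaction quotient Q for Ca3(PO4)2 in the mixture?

Total volume = 28.1 + 314 = 342.1 mL.
[Ca^2+] = 5.8 × 10^-3 × (28.1/342.1) = 4.76 × 10^-4 M
[PO4^3-] = 8.2 x 10^-2 × (314/342.1) = 7.53 × 10^-2 M
Ca3(PO4)2(s) <=> 3 Ca^2+ + 2 PO4^3-, so Q = [Ca^2+]^3[PO4^3-]^2
Q = (4.76 × 10^-4)^3(7.53 × 10^-2)^2 = 6.1 x 10^-13
Q > Ksp, so Ca3(PO4)2 will precipitate.

Q = 6.1e-13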